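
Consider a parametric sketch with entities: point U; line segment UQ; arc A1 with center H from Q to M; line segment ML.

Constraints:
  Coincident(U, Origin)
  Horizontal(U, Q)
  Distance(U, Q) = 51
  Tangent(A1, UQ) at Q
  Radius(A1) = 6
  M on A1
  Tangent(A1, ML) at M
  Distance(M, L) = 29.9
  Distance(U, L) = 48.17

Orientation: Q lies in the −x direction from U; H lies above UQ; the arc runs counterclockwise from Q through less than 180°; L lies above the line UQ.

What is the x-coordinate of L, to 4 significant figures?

-35.68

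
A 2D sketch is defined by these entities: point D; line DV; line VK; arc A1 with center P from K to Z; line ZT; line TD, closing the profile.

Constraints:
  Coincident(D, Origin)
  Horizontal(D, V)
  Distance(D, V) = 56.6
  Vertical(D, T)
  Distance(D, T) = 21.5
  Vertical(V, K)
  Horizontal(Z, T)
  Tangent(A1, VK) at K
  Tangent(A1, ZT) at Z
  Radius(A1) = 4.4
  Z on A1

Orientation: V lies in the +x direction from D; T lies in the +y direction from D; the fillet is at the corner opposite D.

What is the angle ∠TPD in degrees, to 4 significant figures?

22.96°

D is at the origin; D and V share the same y with |DV| = 56.6 and V on the +x side, so V = (56.60, 0.000). DT is vertical with |DT| = 21.5 and T on the +y side, so T = (0.000, 21.50). The virtual corner opposite D is at (56.60, 21.50). A1 meets VK tangentially, so PK is at right angles to VK and A1 meets ZT tangentially, so PZ is at right angles to ZT, with radius 4.4, so the center P sits 4.4 in from both sides at P = (52.20, 17.10). Then cos ∠TPD = PT·PD / (|PT||PD|), giving 22.96°.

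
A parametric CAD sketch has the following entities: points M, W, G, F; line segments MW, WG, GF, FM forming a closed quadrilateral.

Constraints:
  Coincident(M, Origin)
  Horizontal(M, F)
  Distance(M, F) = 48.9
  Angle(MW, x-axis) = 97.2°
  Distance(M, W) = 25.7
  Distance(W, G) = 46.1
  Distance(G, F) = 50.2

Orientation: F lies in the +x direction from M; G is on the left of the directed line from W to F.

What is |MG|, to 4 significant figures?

60.92

M is at the origin; MF is horizontal with |MF| = 48.9 and F in +x, so F = (48.9, 0). MW runs at 97.2° with |MW| = 25.7, so W = (-3.221, 25.50). G is determined by |WG| = 46.1 and |GF| = 50.2 together: it lies at the intersection of circle(W, 46.1) and circle(F, 50.2). With |WF| = 58.02, the foot of the radical line on WF is 25.61 from W and the perpendicular offset is √(46.1² − 25.61²) = 38.33. Taking the left-of-WF solution: G = (36.63, 48.68).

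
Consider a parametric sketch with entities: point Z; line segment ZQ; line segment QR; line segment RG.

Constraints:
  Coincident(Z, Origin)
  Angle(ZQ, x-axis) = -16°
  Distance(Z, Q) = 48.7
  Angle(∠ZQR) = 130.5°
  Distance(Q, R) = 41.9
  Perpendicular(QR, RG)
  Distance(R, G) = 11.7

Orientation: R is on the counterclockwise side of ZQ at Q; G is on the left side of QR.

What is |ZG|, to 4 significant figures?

77.77

Z is at the origin; ZQ runs at -16.0° with length 48.7, so Q = 48.7·(cos -16.0°, sin -16.0°) = (46.81, -13.42). ∠ZQR = 130.5°, so QR runs at -16.0° + (180° − 130.5°) = 33.50° from the x-axis; with |QR| = 41.9, R = Q + 41.9·(cos 33.50°, sin 33.50°) = (81.75, 9.703). The perpendicularity gives RG at right angles to QR; with |RG| = 11.7 on the left of QR, G = R + 11.7·(-0.5519, 0.8339) = (75.30, 19.46). Then |ZG| = |G − Z| = 77.77.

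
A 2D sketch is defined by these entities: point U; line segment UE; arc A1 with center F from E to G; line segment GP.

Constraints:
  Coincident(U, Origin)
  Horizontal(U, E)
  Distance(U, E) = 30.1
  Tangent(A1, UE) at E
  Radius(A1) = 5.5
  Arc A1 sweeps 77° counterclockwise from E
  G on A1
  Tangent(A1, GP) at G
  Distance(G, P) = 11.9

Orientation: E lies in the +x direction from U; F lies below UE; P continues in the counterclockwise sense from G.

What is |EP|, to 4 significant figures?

17.78

U is at the origin; UE is horizontal with |UE| = 30.1 and E on the +x side, so E = (30.10, 0.000). A1 meets UE tangentially, so FE is at right angles to UE, so F = E + (0, -5.5) = (30.10, -5.500). On A1, E sits at bearing 90° from F; a 77° counterclockwise sweep puts G at bearing 167°, so G = F + 5.5·(cos 167°, sin 167°) = (24.74, -4.263). The tangent condition forces FG to be normal to GP, so GP runs along (−sin 167°, cos 167°); with |GP| = 11.9, P = (22.06, -15.86). Then |EP| = |P − E| = 17.78.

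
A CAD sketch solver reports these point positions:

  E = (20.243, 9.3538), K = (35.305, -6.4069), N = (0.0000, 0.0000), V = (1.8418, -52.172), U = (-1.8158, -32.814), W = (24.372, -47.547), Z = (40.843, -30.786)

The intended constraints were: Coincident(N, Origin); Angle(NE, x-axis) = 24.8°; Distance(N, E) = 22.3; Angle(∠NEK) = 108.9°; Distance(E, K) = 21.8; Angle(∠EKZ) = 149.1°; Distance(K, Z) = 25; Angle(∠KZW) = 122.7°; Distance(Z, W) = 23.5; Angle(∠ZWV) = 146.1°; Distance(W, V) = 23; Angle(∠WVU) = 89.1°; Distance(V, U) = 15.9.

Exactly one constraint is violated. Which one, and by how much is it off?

Distance(V, U) = 15.9 — off by 3.80.

N = (0.00, 0.00) ✓; NE at 24.80° ✓; |NE| = 22.30 ✓; ∠NEK = 108.9° ✓; |EK| = 21.80 ✓; ∠EKZ = 149.1° ✓; |KZ| = 25.00 ✓; ∠KZW = 122.7° ✓; |ZW| = 23.50 ✓; ∠ZWV = 146.1° ✓; |WV| = 23.00 ✓; ∠WVU = 89.10° ✓; |VU| = 19.70 ✗.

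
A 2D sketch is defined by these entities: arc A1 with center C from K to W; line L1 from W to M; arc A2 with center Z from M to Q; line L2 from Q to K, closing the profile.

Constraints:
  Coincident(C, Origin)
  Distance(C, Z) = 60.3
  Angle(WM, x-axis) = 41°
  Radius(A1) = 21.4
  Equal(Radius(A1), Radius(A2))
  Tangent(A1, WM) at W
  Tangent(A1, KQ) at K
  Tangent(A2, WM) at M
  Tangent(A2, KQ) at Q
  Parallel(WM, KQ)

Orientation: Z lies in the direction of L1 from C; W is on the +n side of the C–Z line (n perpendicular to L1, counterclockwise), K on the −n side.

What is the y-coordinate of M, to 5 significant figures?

55.711

The slot axis is L1's direction at 41.0°, so u = (cos 41.0°, sin 41.0°) = (0.75471, 0.65606) and n = (−sin 41.0°, cos 41.0°) = (-0.65606, 0.75471). C is at the origin and Z lies 60.3 along u from C, so Z = 60.3·u = (45.509, 39.560). Tangency of A1 to both parallel lines with radius 21.4 puts W and K at C ± 21.4·n: W = (-14.040, 16.151), K = (14.040, -16.151). Equal radii place M and Q the same way about Z: M = Z + 21.4·n = (31.469, 55.711), Q = Z − 21.4·n = (59.549, 23.410). So M.y = 55.711.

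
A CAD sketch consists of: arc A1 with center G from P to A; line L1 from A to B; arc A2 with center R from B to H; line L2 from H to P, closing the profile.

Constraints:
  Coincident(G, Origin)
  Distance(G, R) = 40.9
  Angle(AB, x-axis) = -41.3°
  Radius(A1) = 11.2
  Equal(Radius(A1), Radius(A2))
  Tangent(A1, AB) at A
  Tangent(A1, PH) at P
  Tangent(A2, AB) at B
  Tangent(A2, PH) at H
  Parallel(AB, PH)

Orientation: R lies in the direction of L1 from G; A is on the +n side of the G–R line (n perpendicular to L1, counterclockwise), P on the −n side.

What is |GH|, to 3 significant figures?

42.4

Tangency of A1 to both parallel lines with radius 11.2 puts A and P at G ± 11.2·n: A = (7.39, 8.41), P = (-7.39, -8.41). Equal radii place B and H the same way about R: B = R + 11.2·n = (38.1, -18.6), H = R − 11.2·n = (23.3, -35.4). Then |GH| = |H − G| = 42.4.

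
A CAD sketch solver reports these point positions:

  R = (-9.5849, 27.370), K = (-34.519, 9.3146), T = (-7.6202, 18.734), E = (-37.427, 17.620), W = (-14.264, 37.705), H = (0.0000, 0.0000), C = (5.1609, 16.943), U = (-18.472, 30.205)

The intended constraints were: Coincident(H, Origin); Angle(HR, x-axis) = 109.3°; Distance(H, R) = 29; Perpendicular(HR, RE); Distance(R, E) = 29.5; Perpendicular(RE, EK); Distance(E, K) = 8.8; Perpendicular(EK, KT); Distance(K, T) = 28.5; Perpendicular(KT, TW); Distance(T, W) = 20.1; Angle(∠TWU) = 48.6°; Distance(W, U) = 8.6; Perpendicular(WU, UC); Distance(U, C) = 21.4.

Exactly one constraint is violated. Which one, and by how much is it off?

Distance(U, C) = 21.4 — off by 5.70.

H = (0.00, 0.00) ✓; HR at 109.3° ✓; |HR| = 29.00 ✓; ∠(HR, RE) = 90.00° ✓; |RE| = 29.50 ✓; ∠(RE, EK) = 90.00° ✓; |EK| = 8.800 ✓; ∠(EK, KT) = 90.00° ✓; |KT| = 28.50 ✓; ∠(KT, TW) = 90.00° ✓; |TW| = 20.10 ✓; ∠TWU = 48.60° ✓; |WU| = 8.600 ✓; ∠(WU, UC) = 90.00° ✓; |UC| = 27.10 ✗.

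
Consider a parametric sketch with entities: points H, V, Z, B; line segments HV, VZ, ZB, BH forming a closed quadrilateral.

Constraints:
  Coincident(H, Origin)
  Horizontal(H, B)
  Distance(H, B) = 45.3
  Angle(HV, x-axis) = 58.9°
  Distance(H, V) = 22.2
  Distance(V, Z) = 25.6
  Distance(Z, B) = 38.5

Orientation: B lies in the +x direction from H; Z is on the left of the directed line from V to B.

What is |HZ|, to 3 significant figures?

47.2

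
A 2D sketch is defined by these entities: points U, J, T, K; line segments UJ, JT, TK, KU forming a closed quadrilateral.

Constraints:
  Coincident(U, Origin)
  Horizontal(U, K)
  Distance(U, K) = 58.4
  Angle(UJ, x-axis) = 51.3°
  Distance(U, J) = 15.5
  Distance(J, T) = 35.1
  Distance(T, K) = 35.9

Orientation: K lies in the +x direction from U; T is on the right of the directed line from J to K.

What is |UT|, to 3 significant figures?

32.9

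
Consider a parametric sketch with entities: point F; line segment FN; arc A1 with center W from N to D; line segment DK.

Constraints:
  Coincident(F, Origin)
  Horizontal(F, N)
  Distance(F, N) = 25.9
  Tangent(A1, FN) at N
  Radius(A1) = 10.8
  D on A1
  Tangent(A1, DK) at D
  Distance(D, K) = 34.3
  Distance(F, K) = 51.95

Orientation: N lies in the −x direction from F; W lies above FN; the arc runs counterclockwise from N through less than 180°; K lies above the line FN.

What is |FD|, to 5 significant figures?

20.236

Checks: |FN| = 25.90 ✓; |WD| = 10.80 ✓; ∠(WD, DK) = 90.00° ✓; |DK| = 34.30 ✓; |FK| = 51.95 ✓.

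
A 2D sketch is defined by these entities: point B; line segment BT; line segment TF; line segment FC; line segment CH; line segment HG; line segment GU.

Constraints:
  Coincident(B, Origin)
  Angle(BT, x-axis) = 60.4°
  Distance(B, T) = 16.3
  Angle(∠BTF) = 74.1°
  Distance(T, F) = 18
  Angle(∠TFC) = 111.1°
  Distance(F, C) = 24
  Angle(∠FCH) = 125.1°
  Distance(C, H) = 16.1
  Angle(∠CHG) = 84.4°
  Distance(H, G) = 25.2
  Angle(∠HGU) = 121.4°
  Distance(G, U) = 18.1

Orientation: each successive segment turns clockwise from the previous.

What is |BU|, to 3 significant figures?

14.3

B is at the origin; BT runs at 60.4° with length 16.3, so T = (8.05, 14.2). ∠BTF = 74.1° gives TF at -45.5° from the x-axis; with |TF| = 18.0, F = (20.7, 1.33). ∠TFC = 111.1° gives FC at -114° from the x-axis; with |FC| = 24.0, C = (10.8, -20.5). ∠FCH = 125.1° gives CH at -169° from the x-axis; with |CH| = 16.1, H = (-5.07, -23.5). ∠CHG = 84.4° gives HG at 95.1° from the x-axis; with |HG| = 25.2, G = (-7.31, 1.59). ∠HGU = 121.4° gives GU at 36.5° from the x-axis; with |GU| = 18.1, U = (7.24, 12.4). Then |BU| = |U − B| = 14.3.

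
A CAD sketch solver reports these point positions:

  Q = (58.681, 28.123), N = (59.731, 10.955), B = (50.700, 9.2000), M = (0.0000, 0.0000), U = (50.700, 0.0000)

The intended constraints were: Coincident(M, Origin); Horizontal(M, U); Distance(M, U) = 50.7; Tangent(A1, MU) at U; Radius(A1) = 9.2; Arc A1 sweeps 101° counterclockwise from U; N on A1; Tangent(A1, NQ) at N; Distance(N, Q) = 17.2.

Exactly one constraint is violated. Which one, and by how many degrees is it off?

Tangent(A1, NQ) at N — off by 7.50°.

M = (0.00, 0.00) ✓; M.y = 0.00, U.y = 0.00 ✓; |MU| = 50.70 ✓; ∠(BU, UM) = 90.00° ✓; |BU| = 9.200 ✓; bearing(B→N) − bearing(B→U) = 101.0° ✓; |BN| = 9.200 ✓; ∠(BN, NQ) = 97.50° ✗; |NQ| = 17.20 ✓.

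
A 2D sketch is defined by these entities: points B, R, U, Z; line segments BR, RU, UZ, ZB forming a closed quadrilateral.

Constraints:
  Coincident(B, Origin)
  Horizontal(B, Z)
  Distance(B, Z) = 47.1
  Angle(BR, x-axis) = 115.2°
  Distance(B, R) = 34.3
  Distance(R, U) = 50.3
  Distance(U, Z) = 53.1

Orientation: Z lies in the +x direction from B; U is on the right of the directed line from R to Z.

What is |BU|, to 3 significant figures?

18.1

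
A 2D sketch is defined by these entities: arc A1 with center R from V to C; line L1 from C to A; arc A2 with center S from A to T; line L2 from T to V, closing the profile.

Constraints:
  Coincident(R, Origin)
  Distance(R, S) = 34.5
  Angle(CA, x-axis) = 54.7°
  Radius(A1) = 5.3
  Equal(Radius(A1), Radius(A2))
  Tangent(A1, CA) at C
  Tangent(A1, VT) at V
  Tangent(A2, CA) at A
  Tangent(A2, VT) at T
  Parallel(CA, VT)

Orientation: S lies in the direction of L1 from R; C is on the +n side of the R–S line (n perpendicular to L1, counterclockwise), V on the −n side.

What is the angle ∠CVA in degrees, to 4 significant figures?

72.92°

Tangency of A1 to both parallel lines with radius 5.3 puts C and V at R ± 5.3·n: C = (-4.326, 3.063), V = (4.326, -3.063). Equal radii place A and T the same way about S: A = S + 5.3·n = (15.61, 31.22), T = S − 5.3·n = (24.26, 25.09). Then cos ∠CVA = VC·VA / (|VC||VA|), giving 72.92°.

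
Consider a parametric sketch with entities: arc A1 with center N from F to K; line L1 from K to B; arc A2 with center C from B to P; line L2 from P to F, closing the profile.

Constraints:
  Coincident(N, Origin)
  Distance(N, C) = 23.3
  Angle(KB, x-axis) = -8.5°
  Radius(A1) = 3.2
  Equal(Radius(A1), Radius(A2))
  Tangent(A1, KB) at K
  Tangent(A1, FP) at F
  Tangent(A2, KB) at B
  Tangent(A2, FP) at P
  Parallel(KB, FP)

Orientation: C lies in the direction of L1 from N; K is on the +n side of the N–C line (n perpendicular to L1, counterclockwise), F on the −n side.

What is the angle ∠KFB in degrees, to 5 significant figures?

74.641°

The slot axis is L1's direction at -8.5°, so u = (cos -8.5°, sin -8.5°) = (0.98902, -0.14781) and n = (−sin -8.5°, cos -8.5°) = (0.14781, 0.98902). N is at the origin and C lies 23.3 along u from N, so C = 23.3·u = (23.044, -3.4440). Tangency of A1 to both parallel lines with radius 3.2 puts K and F at N ± 3.2·n: K = (0.47299, 3.1649), F = (-0.47299, -3.1649). Equal radii place B and P the same way about C: B = C + 3.2·n = (23.517, -0.27911), P = C − 3.2·n = (22.571, -6.6088). Then cos ∠KFB = FK·FB / (|FK||FB|), giving 74.641°.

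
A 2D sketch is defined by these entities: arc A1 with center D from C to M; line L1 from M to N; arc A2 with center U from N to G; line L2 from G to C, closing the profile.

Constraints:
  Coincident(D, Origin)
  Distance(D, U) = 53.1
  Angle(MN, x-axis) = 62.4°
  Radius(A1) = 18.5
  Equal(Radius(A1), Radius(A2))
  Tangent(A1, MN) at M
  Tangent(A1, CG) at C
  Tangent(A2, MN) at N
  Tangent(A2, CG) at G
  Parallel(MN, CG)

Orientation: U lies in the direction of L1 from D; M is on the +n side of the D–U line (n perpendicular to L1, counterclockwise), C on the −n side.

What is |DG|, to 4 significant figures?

56.23

The slot axis is L1's direction at 62.4°, so u = (cos 62.4°, sin 62.4°) = (0.4633, 0.8862) and n = (−sin 62.4°, cos 62.4°) = (-0.8862, 0.4633). D is at the origin and U lies 53.1 along u from D, so U = 53.1·u = (24.60, 47.06). Tangency of A1 to both parallel lines with radius 18.5 puts M and C at D ± 18.5·n: M = (-16.39, 8.571), C = (16.39, -8.571). Equal radii place N and G the same way about U: N = U + 18.5·n = (8.206, 55.63), G = U − 18.5·n = (41.00, 38.49). Then |DG| = |G − D| = 56.23.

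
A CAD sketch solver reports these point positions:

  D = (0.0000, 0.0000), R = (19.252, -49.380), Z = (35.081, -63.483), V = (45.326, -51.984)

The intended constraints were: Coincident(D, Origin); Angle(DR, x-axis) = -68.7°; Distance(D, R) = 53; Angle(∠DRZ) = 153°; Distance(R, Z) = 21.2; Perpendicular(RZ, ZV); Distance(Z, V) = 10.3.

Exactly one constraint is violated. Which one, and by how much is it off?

Distance(Z, V) = 10.3 — off by 5.10.

D = (0.00, 0.00) ✓; DR at -68.70° ✓; |DR| = 53.00 ✓; ∠DRZ = 153.0° ✓; |RZ| = 21.20 ✓; ∠(RZ, ZV) = 90.00° ✓; |ZV| = 15.40 ✗.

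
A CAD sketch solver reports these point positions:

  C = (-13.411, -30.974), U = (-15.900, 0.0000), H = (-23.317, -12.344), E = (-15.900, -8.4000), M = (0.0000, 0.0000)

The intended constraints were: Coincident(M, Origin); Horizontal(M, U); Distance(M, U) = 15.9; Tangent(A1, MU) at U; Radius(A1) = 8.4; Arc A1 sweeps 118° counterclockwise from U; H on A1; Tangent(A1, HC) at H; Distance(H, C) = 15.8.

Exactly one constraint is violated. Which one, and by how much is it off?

Distance(H, C) = 15.8 — off by 5.30.

M = (0.00, 0.00) ✓; M.y = 0.00, U.y = 0.00 ✓; |MU| = 15.90 ✓; ∠(EU, UM) = 90.00° ✓; |EU| = 8.400 ✓; bearing(E→H) − bearing(E→U) = 118.0° ✓; |EH| = 8.400 ✓; ∠(EH, HC) = 90.00° ✓; |HC| = 21.10 ✗.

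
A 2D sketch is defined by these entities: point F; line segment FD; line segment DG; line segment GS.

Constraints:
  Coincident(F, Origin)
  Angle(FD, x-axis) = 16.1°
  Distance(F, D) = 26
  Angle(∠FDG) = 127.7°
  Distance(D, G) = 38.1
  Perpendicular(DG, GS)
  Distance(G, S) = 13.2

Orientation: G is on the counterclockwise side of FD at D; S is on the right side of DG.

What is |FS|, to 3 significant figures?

63.7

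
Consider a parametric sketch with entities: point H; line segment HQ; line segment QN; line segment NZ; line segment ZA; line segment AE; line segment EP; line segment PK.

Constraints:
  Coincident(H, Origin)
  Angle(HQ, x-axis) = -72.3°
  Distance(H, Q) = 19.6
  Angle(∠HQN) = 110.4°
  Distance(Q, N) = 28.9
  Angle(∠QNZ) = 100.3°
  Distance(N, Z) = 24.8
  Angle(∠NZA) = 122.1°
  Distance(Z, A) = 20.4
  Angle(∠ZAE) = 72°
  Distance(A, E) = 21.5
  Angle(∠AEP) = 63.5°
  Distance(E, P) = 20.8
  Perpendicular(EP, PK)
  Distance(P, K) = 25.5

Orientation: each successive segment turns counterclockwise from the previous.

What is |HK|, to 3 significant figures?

44.7

∠AEP = 63.5° gives EP at -0.600° from the x-axis; with |EP| = 20.8, P = (37.0, -0.776). The perpendicularity gives PK at right angles to EP, so PK runs at 89.4°; with |PK| = 25.5, K = (37.3, 24.7). Then |HK| = |K − H| = 44.7.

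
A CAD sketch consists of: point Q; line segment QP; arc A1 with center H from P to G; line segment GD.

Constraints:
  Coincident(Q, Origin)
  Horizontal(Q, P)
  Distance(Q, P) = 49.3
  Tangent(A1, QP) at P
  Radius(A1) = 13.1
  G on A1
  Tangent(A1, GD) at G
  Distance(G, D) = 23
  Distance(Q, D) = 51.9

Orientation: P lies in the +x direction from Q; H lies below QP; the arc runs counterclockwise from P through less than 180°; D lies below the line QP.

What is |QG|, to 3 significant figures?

38.6

Q is at the origin; Q and P share the same y with |QP| = 49.3 and P on the +x side, so P = (49.3, 0.00). Tangency of A1 to QP means the radius HP is perpendicular to QP, so H = P + (0, -13.1) = (49.3, -13.1). Since HG ⟂ GD (tangency), |HD| = √(13.1² + 23.0²) = 26.5 regardless of where G sits on A1. So D lies on both circle(Q, 51.9) and circle(H, 26.5); the below-QP intersection is D = (36.9, -36.5). G is the foot of the tangent from D: G = (36.2, -13.5).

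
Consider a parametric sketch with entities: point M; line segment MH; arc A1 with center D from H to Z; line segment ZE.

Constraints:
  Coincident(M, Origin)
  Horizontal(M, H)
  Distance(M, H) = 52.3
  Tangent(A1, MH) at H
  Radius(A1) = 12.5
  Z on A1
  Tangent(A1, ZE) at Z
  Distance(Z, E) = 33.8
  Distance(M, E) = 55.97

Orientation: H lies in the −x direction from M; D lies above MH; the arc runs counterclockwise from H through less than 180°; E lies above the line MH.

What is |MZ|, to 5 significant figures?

41.322

Checks: |DZ| = 12.50 ✓; ∠(DZ, ZE) = 90.00° ✓; |ZE| = 33.80 ✓; |ME| = 55.97 ✓.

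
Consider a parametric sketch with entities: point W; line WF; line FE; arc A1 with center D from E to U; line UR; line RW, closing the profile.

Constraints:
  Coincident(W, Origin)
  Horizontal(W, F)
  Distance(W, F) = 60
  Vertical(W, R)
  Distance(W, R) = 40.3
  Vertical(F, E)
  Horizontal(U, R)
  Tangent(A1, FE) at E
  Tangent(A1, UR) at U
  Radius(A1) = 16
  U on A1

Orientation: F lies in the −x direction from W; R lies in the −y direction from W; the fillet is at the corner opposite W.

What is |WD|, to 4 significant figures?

50.26

W is at the origin; WF is horizontal with |WF| = 60.0 and F on the −x side, so F = (-60.00, 0.000). W and R share the same x with |WR| = 40.3 and R on the −y side, so R = (0.000, -40.30). The virtual corner opposite W is at (-60.00, -40.30). A1 meets FE tangentially, so DE is at right angles to FE and the tangent condition forces DU to be normal to UR, with radius 16.0, so the center D sits 16.0 in from both sides at D = (-44.00, -24.30). Then |WD| = |D − W| = 50.26.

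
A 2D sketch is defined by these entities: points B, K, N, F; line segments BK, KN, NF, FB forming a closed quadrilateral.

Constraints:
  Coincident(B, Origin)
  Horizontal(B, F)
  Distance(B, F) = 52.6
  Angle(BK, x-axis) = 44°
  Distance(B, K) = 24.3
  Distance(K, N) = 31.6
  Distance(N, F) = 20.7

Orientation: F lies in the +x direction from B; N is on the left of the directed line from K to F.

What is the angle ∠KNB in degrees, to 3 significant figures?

16.3°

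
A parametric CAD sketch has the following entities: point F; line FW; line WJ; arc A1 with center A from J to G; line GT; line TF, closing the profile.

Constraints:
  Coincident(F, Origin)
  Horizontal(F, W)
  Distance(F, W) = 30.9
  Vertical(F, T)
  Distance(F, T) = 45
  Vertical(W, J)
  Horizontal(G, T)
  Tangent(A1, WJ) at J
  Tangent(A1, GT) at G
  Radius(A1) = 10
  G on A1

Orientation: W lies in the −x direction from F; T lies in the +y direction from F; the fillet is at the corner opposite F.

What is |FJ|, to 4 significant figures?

46.69

F is at the origin; F and W share the same y with |FW| = 30.9 and W on the −x side, so W = (-30.90, 0.000). F and T share the same x with |FT| = 45.0 and T on the +y side, so T = (0.000, 45.00). The virtual corner opposite F is at (-30.90, 45.00). A1 meets WJ tangentially, so AJ is at right angles to WJ and A1 meets GT tangentially, so AG is at right angles to GT, with radius 10.0, so the center A sits 10.0 in from both sides at A = (-20.90, 35.00). That places the tangent points at J = (-30.90, 35.00) on WJ and G = (-20.90, 45.00) on GT. Then |FJ| = |J − F| = 46.69.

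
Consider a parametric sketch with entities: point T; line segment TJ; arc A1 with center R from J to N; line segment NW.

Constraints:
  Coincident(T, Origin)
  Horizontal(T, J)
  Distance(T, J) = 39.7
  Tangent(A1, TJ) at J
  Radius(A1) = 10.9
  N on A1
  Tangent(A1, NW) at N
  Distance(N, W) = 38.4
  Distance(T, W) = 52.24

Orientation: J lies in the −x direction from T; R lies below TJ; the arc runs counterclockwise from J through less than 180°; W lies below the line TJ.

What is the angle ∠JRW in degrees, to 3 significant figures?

155°

T is at the origin; TJ is horizontal with |TJ| = 39.7 and J on the −x side, so J = (-39.7, 0.00). Since A1 is tangent to TJ there, RJ ⟂ TJ, so R = J + (0, -10.9) = (-39.7, -10.9). Since RN ⟂ NW (tangency), |RW| = √(10.9² + 38.4²) = 39.9 regardless of where N sits on A1. So W lies on both circle(T, 52.24) and circle(R, 39.9); the below-TJ intersection is W = (-22.7, -47.0). N is the foot of the tangent from W: N = (-47.9, -18.1).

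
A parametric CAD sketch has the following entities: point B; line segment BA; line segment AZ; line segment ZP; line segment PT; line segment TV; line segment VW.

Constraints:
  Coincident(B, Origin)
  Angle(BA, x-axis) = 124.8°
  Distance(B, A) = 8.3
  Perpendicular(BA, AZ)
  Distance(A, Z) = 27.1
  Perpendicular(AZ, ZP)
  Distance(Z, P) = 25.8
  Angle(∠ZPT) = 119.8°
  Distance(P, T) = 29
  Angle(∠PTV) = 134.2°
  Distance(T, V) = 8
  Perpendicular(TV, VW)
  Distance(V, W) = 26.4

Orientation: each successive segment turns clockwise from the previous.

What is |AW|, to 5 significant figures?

12.721

B is at the origin; BA runs at 124.8° with length 8.3, so A = (-4.7369, 6.8155). BA is perpendicular to AZ, so AZ runs at 34.800°; with |AZ| = 27.1, Z = (17.516, 22.282). AZ ⟂ ZP, so ZP runs at -55.200°; with |ZP| = 25.8, P = (32.241, 1.0962). ∠ZPT = 119.8° gives PT at -115.40° from the x-axis; with |PT| = 29.0, T = (19.802, -25.100). ∠PTV = 134.2° gives TV at -161.20° from the x-axis; with |TV| = 8.0, V = (12.228, -27.679). The perpendicularity gives VW at right angles to TV, so VW runs at 108.80°; with |VW| = 26.4, W = (3.7205, -2.6871). Then |AW| = |W − A| = 12.721.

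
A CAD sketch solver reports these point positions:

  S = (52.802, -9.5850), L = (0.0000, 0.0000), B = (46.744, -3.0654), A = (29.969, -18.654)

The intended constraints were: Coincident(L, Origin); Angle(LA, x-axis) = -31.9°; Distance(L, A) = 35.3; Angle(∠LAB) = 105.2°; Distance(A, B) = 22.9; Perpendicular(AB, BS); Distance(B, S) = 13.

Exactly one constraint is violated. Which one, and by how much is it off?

Distance(B, S) = 13 — off by 4.10.

L = (0.00, 0.00) ✓; LA at -31.90° ✓; |LA| = 35.30 ✓; ∠LAB = 105.2° ✓; |AB| = 22.90 ✓; ∠(AB, BS) = 90.00° ✓; |BS| = 8.900 ✗.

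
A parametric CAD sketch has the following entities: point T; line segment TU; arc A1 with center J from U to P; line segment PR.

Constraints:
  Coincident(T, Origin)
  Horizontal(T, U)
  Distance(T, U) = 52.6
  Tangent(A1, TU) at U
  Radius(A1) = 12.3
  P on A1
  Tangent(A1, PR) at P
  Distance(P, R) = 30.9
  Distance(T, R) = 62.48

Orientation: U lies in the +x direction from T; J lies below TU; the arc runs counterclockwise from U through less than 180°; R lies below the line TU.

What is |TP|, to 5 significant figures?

42.649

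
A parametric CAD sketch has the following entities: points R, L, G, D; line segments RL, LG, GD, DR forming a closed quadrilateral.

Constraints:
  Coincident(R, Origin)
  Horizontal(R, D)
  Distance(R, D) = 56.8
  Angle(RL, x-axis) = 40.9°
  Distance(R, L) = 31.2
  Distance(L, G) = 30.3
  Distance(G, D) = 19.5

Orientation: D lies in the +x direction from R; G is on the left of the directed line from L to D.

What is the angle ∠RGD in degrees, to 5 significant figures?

78.977°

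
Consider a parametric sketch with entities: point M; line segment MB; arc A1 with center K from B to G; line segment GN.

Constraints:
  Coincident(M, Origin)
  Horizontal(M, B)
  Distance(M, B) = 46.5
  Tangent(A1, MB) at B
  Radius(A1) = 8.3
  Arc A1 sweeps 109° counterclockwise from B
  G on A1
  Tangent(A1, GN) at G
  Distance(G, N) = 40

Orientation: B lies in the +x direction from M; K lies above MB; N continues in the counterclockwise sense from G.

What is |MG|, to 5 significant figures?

55.450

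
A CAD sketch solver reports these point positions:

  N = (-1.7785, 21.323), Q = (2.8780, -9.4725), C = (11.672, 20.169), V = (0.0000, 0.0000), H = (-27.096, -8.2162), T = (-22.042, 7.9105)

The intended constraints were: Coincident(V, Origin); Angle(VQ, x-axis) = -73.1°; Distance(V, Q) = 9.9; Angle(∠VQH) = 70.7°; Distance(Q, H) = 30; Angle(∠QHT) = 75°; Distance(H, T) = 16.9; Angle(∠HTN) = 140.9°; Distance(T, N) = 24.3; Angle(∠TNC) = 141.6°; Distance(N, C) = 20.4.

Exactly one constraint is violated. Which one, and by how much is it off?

Distance(N, C) = 20.4 — off by 6.90.

V = (0.00, 0.00) ✓; VQ at -73.10° ✓; |VQ| = 9.900 ✓; ∠VQH = 70.70° ✓; |QH| = 30.00 ✓; ∠QHT = 75.00° ✓; |HT| = 16.90 ✓; ∠HTN = 140.9° ✓; |TN| = 24.30 ✓; ∠TNC = 141.6° ✓; |NC| = 13.50 ✗.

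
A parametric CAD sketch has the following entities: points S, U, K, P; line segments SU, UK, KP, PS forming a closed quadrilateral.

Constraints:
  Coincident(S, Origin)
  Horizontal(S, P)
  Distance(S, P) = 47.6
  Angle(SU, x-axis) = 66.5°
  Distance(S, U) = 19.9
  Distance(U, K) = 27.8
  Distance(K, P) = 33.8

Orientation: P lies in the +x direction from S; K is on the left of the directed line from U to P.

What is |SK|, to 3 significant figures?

44.8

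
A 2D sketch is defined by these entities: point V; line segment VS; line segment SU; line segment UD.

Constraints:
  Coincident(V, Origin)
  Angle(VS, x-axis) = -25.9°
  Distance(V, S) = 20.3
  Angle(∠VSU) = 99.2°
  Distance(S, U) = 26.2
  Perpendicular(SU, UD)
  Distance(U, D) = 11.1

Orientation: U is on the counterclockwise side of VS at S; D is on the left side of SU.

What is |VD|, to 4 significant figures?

30.77

V is at the origin; VS runs at -25.9° with length 20.3, so S = 20.3·(cos -25.9°, sin -25.9°) = (18.26, -8.867). ∠VSU = 99.2°, so SU runs at -25.9° + (180° − 99.2°) = 54.90° from the x-axis; with |SU| = 26.2, U = S + 26.2·(cos 54.90°, sin 54.90°) = (33.33, 12.57). SU is perpendicular to UD; with |UD| = 11.1 on the left of SU, D = U + 11.1·(-0.8181, 0.5750) = (24.24, 18.95). Then |VD| = |D − V| = 30.77.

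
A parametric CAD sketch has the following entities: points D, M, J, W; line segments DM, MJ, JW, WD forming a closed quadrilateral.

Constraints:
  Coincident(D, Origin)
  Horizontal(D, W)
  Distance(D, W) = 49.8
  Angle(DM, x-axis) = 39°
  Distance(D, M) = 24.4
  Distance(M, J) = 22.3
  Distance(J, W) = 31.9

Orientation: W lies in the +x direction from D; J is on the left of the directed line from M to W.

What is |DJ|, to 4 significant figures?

46.70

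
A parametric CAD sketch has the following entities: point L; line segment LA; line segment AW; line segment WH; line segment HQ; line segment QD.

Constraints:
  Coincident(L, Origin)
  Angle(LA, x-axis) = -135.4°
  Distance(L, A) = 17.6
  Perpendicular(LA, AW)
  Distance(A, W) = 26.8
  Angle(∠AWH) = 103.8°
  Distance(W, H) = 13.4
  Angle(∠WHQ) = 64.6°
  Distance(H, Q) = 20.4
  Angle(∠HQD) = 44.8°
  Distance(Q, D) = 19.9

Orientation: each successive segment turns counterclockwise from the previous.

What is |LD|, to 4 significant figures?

33.08

L is at the origin; LA runs at -135.4° with length 17.6, so A = (-12.53, -12.36). LA ⟂ AW, so AW runs at -45.40°; with |AW| = 26.8, W = (6.286, -31.44). ∠AWH = 103.8° gives WH at 30.80° from the x-axis; with |WH| = 13.4, H = (17.80, -24.58). ∠WHQ = 64.6° gives HQ at 146.2° from the x-axis; with |HQ| = 20.4, Q = (0.8440, -13.23). ∠HQD = 44.8° gives QD at -78.60° from the x-axis; with |QD| = 19.9, D = (4.777, -32.74). Then |LD| = |D − L| = 33.08.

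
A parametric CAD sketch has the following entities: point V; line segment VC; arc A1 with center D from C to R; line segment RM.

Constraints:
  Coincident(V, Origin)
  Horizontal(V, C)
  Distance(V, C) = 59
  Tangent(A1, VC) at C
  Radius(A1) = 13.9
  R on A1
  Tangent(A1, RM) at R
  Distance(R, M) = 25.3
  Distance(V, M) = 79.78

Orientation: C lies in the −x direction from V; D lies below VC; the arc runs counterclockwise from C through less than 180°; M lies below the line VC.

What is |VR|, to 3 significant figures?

74.5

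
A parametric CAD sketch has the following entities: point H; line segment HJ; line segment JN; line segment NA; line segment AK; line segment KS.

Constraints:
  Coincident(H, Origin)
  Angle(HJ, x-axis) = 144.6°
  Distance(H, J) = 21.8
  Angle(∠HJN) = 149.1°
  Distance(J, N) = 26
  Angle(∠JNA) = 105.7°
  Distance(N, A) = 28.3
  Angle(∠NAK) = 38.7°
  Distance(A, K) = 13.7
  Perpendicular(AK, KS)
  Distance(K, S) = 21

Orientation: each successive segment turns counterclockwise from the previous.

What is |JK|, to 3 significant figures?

29.6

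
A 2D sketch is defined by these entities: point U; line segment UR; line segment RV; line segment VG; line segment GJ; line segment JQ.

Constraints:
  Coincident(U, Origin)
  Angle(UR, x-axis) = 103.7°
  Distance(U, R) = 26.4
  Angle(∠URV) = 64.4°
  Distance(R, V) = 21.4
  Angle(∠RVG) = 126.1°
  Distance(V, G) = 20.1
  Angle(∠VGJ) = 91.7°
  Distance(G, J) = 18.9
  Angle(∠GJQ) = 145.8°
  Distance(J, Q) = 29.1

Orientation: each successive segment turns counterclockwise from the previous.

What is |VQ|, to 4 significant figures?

43.72

∠VGJ = 91.7° gives GJ at 1.500° from the x-axis; with |GJ| = 18.9, J = (-2.797, -7.479). ∠GJQ = 145.8° gives JQ at 35.70° from the x-axis; with |JQ| = 29.1, Q = (20.83, 9.502). Then |VQ| = |Q − V| = 43.72.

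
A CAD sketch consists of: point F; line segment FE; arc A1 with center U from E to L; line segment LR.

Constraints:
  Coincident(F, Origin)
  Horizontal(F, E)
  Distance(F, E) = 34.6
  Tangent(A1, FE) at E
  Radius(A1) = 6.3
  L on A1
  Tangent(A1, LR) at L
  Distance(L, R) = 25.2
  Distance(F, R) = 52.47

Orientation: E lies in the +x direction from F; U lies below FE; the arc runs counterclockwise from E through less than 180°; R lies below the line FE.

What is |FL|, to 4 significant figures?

30.73

F is at the origin; FE is horizontal with |FE| = 34.6 and E on the +x side, so E = (34.60, 0.000). A1 meets FE tangentially, so UE is at right angles to FE, so U = E + (0, -6.3) = (34.60, -6.300). Since UL ⟂ LR (tangency), |UR| = √(6.3² + 25.2²) = 25.98 regardless of where L sits on A1. So R lies on both circle(F, 52.47) and circle(U, 25.98); the below-FE intersection is R = (42.24, -31.13). L is the foot of the tangent from R: L = (29.21, -9.558).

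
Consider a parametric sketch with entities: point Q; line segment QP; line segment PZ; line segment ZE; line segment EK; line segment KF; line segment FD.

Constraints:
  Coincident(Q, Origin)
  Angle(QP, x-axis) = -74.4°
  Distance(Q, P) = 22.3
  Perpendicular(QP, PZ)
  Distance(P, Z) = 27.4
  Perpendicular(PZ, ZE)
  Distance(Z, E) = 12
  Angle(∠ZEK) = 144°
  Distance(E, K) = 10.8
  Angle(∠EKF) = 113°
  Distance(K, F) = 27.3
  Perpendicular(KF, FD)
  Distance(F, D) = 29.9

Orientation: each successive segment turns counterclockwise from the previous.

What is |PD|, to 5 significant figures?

14.585

Q is at the origin; QP runs at -74.4° with length 22.3, so P = (5.9969, -21.479). QP ⟂ PZ, so PZ runs at 15.600°; with |PZ| = 27.4, Z = (32.388, -14.110). The perpendicularity gives ZE at right angles to PZ, so ZE runs at 105.60°; with |ZE| = 12.0, E = (29.161, -2.5522). ∠ZEK = 144.0° gives EK at 141.60° from the x-axis; with |EK| = 10.8, K = (20.697, 4.1562). ∠EKF = 113.0° gives KF at -151.40° from the x-axis; with |KF| = 27.3, F = (-3.2723, -8.9121). The perpendicularity gives FD at right angles to KF, so FD runs at -61.400°; with |FD| = 29.9, D = (11.041, -35.164). Then |PD| = |D − P| = 14.585.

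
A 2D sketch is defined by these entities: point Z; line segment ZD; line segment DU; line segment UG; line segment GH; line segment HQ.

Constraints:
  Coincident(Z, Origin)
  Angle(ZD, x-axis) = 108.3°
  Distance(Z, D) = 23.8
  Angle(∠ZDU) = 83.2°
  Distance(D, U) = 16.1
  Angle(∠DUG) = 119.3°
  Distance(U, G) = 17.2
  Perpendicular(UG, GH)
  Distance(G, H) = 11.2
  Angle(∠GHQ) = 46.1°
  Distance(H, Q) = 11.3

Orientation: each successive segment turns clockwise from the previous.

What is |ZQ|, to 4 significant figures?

20.42

Z is at the origin; ZD runs at 108.3° with length 23.8, so D = (-7.473, 22.60). ∠ZDU = 83.2° gives DU at 11.50° from the x-axis; with |DU| = 16.1, U = (8.304, 25.81). ∠DUG = 119.3° gives UG at -49.20° from the x-axis; with |UG| = 17.2, G = (19.54, 12.79). UG ⟂ GH, so GH runs at -139.2°; with |GH| = 11.2, H = (11.06, 5.468). ∠GHQ = 46.1° gives HQ at 86.90° from the x-axis; with |HQ| = 11.3, Q = (11.68, 16.75). Then |ZQ| = |Q − Z| = 20.42.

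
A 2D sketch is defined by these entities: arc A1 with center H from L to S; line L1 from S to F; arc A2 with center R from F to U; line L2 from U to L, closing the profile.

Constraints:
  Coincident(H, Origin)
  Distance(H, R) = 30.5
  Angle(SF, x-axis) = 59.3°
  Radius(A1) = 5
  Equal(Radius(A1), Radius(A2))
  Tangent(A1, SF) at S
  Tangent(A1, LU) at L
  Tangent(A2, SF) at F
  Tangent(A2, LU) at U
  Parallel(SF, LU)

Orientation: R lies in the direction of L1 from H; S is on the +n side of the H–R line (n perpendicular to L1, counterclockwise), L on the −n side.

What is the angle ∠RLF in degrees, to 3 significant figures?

8.84°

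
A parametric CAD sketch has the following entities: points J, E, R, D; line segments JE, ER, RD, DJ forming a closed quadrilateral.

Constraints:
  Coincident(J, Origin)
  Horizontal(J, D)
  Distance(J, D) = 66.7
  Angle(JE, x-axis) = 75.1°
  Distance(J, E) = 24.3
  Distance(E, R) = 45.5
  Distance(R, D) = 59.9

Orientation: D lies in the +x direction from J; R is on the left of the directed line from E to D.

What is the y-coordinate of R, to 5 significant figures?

53.736

Checks: |ER| = 45.50 ✓; |RD| = 59.90 ✓.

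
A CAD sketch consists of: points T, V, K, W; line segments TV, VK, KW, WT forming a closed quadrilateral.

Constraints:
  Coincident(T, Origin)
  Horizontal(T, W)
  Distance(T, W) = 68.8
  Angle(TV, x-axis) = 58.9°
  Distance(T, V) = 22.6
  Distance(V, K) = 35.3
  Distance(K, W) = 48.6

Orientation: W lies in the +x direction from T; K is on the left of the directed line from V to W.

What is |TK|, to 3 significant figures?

56.7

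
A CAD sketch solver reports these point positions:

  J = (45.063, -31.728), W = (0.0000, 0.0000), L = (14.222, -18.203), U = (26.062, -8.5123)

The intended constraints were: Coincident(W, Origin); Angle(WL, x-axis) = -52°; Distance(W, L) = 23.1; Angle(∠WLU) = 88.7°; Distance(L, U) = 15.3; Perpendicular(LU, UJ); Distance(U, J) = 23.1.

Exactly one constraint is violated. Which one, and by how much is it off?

Distance(U, J) = 23.1 — off by 6.90.

W = (0.00, 0.00) ✓; WL at -52.00° ✓; |WL| = 23.10 ✓; ∠WLU = 88.70° ✓; |LU| = 15.30 ✓; ∠(LU, UJ) = 90.00° ✓; |UJ| = 30.00 ✗.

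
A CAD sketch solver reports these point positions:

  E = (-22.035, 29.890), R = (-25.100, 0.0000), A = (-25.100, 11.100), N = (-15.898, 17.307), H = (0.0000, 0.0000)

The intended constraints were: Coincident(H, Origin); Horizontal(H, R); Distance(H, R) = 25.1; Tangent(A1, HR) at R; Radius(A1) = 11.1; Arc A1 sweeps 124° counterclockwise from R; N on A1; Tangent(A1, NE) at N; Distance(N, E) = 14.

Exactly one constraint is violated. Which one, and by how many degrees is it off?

Tangent(A1, NE) at N — off by 8.00°.

H = (0.00, 0.00) ✓; H.y = 0.00, R.y = 0.00 ✓; |HR| = 25.10 ✓; ∠(AR, RH) = 90.00° ✓; |AR| = 11.10 ✓; bearing(A→N) − bearing(A→R) = 124.0° ✓; |AN| = 11.10 ✓; ∠(AN, NE) = 98.00° ✗; |NE| = 14.00 ✓.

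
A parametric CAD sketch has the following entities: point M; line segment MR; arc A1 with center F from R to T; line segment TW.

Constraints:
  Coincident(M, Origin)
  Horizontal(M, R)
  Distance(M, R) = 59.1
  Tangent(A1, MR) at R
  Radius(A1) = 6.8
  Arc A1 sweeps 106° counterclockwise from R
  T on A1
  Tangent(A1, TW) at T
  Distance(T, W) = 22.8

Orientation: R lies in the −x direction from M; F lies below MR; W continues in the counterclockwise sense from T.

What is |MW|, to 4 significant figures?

66.77

M is at the origin; MR is horizontal with |MR| = 59.1 and R on the −x side, so R = (-59.10, 0.000). A1 meets MR tangentially, so FR is at right angles to MR, so F = R + (0, -6.8) = (-59.10, -6.800). On A1, R sits at bearing 90° from F; a 106° counterclockwise sweep puts T at bearing 196°, so T = F + 6.8·(cos 196°, sin 196°) = (-65.64, -8.674). The tangent condition forces FT to be normal to TW, so TW runs along (−sin 196°, cos 196°); with |TW| = 22.8, W = (-59.35, -30.59). Then |MW| = |W − M| = 66.77.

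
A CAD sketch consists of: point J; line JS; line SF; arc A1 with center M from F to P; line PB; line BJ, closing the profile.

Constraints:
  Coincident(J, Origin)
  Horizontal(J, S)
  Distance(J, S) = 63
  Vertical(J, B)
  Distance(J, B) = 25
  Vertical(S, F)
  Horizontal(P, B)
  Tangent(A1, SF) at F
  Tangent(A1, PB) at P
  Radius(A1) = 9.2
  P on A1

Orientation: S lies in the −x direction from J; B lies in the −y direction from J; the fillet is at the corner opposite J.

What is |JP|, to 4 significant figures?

59.32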